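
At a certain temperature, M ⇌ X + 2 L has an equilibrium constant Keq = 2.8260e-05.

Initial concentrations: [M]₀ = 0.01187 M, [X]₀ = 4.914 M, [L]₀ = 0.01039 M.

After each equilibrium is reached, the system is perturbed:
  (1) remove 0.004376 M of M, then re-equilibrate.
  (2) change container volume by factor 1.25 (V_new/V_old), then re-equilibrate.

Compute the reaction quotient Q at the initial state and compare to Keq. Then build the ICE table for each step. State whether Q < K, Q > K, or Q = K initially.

Q₀ = 0.04469 vs Keq = 2.8260e-05 ⇒ Q>K, reverse
Step 1:
                   M          X          L
  init       0.01187      4.914    0.01039
  Δ         0.005039  -0.005039   -0.01008
  eq         0.01691      4.909 3.1200e-04
  solve Keq expr → x = -0.005039; check Q = 2.8260e-05
Then remove 0.004376 M of M.
Step 2:
                   M          X          L
  init       0.01253      4.909 3.1200e-04
  Δ       2.1579e-05 -2.1579e-05 -4.3157e-05
  eq         0.01255      4.909 2.6884e-04
  solve Keq expr → x = -2.1579e-05; check Q = 2.8260e-05
Then change container volume by factor 1.25 (V_new/V_old).
Step 3:
                   M          X          L
  init       0.01004      3.927 2.1507e-04
  Δ       -2.6705e-05 2.6705e-05 5.3409e-05
  eq         0.01002      3.927 2.6848e-04
  solve Keq expr → x = 2.6705e-05; check Q = 2.8260e-05

Q₀ = 0.04469; Q > K (proceeds reverse)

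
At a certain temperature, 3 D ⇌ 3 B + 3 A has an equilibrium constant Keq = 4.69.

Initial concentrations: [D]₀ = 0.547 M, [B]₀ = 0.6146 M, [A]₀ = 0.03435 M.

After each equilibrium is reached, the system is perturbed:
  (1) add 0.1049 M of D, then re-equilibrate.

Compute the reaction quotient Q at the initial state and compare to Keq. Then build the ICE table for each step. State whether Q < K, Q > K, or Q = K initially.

Q₀ = 5.7490e-05 vs Keq = 4.69 ⇒ Q<K, forward
Step 1:
                    D           B           A
  Initial       0.547      0.6146     0.03435
  Change      -0.3364      0.3364      0.3364
  Equil        0.2106       0.951      0.3707
  solve Keq expr → x = 0.1121; check Q = 4.69
Then add 0.1049 M of D.
Step 2:
                    D           B           A
  Initial      0.3155       0.951      0.3707
  Change     -0.05751     0.05751     0.05751
  Equil         0.258       1.008      0.4282
  solve Keq expr → x = 0.01917; check Q = 4.69

Q₀ = 5.7490e-05; Q < K (proceeds forward)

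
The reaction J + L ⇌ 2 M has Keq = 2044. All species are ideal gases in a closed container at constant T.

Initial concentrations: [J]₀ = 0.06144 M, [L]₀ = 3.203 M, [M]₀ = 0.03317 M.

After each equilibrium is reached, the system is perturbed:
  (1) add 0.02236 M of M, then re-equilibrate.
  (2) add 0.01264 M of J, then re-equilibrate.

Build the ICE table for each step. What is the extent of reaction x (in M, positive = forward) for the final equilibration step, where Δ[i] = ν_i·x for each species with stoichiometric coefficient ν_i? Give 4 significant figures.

x = 0.01264 M

Q₀ = 0.005591 vs Keq = 2044 ⇒ Q<K, forward
Step 1:
                   J          L          M
  Initial    0.06144      3.203    0.03317
  Change    -0.06144   -0.06144     0.1229
  Equil   3.7919e-06      3.142      0.156
  solve Keq expr → x = 0.06144; check Q = 2044
Then add 0.02236 M of M.
Step 2:
                   J          L          M
  Initial 3.7919e-06      3.142     0.1784
  Change  1.1644e-06 1.1644e-06 -2.3289e-06
  Equil   4.9564e-06      3.142     0.1784
  solve Keq expr → x = -1.1644e-06; check Q = 2044
Then add 0.01264 M of J.
Step 3:
                   J          L          M
  Initial    0.01264      3.142     0.1784
  Change    -0.01264   -0.01264    0.02528
  Equil   6.4865e-06      3.129     0.2037
  solve Keq expr → x = 0.01264; check Q = 2044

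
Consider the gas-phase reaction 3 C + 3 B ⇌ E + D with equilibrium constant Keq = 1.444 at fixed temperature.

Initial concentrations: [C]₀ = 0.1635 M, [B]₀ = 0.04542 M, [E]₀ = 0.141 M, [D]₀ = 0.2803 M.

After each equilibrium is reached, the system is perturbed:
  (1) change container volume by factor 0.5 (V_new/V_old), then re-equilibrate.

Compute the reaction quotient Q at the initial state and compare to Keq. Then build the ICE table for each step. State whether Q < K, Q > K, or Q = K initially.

Q₀ = 9.6504e+04 vs Keq = 1.444 ⇒ Q>K, reverse
Step 1:
                   C          B          E          D
  Initial     0.1635    0.04542      0.141     0.2803
  Change      0.3087     0.3087    -0.1029    -0.1029
  Equil       0.4722     0.3542    0.03809     0.1774
  solve Keq expr → x = -0.1029; check Q = 1.444
Then change container volume by factor 0.5 (V_new/V_old).
Step 2:
                   C          B          E          D
  Initial     0.9445     0.7083    0.07617     0.3548
  Change     -0.2199    -0.2199    0.07331    0.07331
  Equil       0.7246     0.4884     0.1495     0.4281
  solve Keq expr → x = 0.07331; check Q = 1.444

Q₀ = 9.6504e+04; Q > K (proceeds reverse)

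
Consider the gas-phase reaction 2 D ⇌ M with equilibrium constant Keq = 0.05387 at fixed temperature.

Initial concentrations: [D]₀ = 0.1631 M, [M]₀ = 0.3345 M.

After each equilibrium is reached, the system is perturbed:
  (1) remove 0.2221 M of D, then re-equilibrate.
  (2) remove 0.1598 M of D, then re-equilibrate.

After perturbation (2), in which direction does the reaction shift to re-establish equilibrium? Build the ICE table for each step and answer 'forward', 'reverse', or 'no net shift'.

Direction: reverse

Q₀ = 12.57 vs Keq = 0.05387 ⇒ Q>K, reverse
Step 1:
                   D          M
  I           0.1631     0.3345
  C           0.6054    -0.3027
  E           0.7685    0.03181
  solve Keq expr → x = -0.3027; check Q = 0.05387
Then remove 0.2221 M of D.
Step 2:
                   D          M
  I           0.5464    0.03181
  C          0.02807   -0.01404
  E           0.5744    0.01778
  solve Keq expr → x = -0.01404; check Q = 0.05387
Then remove 0.1598 M of D.
Step 3:
                   D          M
  I           0.4146    0.01778
  C          0.01561  -0.007804
  E           0.4303   0.009972
  solve Keq expr → x = -0.007804; check Q = 0.05387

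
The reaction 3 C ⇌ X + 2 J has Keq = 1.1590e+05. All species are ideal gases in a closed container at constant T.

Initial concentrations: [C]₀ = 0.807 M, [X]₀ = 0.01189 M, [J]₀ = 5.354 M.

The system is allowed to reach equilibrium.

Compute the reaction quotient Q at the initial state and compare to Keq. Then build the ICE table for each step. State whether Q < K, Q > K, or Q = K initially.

Q₀ = 0.6485; Q < K (proceeds forward)

Q₀ = 0.6485 vs Keq = 1.1590e+05 ⇒ Q<K, forward
Step 1:
                   C          X          J
  I            0.807    0.01189      5.354
  C          -0.7641     0.2547     0.5094
  E          0.04292     0.2666      5.863
  solve Keq expr → x = 0.2547; check Q = 1.1590e+05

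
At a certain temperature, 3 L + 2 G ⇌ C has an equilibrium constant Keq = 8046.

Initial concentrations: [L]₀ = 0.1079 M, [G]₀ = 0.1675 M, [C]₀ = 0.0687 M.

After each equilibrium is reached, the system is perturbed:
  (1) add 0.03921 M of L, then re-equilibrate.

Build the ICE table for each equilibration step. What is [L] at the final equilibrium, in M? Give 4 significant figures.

[L]_eq = 0.08764 M

Q₀ = 1949 vs Keq = 8046 ⇒ Q<K, forward
Step 1:
                    L           G           C
  Initial      0.1079      0.1675      0.0687
  Change     -0.03096    -0.02064     0.01032
  Equil       0.07694      0.1469     0.07902
  solve Keq expr → x = 0.01032; check Q = 8046
Then add 0.03921 M of L.
Step 2:
                    L           G           C
  Initial      0.1161      0.1469     0.07902
  Change     -0.02851    -0.01901    0.009503
  Equil       0.08764      0.1279     0.08852
  solve Keq expr → x = 0.009503; check Q = 8046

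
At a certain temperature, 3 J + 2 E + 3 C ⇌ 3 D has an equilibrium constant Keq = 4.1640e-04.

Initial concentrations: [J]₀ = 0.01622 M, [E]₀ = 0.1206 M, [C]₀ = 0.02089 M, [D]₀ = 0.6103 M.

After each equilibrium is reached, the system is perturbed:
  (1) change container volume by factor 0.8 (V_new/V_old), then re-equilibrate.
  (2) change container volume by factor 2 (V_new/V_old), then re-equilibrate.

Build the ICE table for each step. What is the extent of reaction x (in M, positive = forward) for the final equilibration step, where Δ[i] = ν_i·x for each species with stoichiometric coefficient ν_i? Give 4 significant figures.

x = -0.00348 M

Q₀ = 4.0176e+11 vs Keq = 4.1640e-04 ⇒ Q>K, reverse
Step 1:
                    J           E           C           D
  init        0.01622      0.1206     0.02089      0.6103
  Δ            0.5924      0.3949      0.5924     -0.5924
  eq           0.6086      0.5155      0.6133     0.01792
  solve Keq expr → x = -0.1975; check Q = 4.1640e-04
Then change container volume by factor 0.8 (V_new/V_old).
Step 2:
                    J           E           C           D
  init         0.7608      0.6444      0.7666      0.0224
  Δ          -0.00912    -0.00608    -0.00912     0.00912
  eq           0.7516      0.6383      0.7575     0.03152
  solve Keq expr → x = 0.00304; check Q = 4.1640e-04
Then change container volume by factor 2 (V_new/V_old).
Step 3:
                    J           E           C           D
  init         0.3758      0.3192      0.3787     0.01576
  Δ           0.01044    0.006961     0.01044    -0.01044
  eq           0.3863      0.3261      0.3892    0.005318
  solve Keq expr → x = -0.00348; check Q = 4.1640e-04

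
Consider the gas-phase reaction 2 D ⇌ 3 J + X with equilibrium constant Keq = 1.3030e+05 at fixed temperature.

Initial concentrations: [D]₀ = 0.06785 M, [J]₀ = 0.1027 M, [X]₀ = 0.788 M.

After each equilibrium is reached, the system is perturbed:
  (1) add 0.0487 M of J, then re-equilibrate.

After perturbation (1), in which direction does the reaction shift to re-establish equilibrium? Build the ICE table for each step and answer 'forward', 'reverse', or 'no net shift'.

Q₀ = 0.1854 vs Keq = 1.3030e+05 ⇒ Q<K, forward
Step 1:
                  D         J         X
  init      0.06785    0.1027     0.788
  Δ        -0.06762    0.1014   0.03381
  eq      2.3161e-04    0.2041    0.8218
  solve Keq expr → x = 0.03381; check Q = 1.3030e+05
Then add 0.0487 M of J.
Step 2:
                  D         J         X
  init    2.3161e-04    0.2528    0.8218
  Δ       8.7393e-05 -1.3109e-04 -4.3696e-05
  eq      3.1901e-04    0.2527    0.8218
  solve Keq expr → x = -4.3696e-05; check Q = 1.3030e+05

Direction: reverse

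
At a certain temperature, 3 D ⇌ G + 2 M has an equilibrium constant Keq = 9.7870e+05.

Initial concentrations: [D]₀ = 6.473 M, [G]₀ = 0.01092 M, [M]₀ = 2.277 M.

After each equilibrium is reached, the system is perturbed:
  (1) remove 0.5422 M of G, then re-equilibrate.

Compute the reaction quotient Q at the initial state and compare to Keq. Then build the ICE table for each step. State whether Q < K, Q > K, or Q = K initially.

Q₀ = 2.0875e-04 vs Keq = 9.7870e+05 ⇒ Q<K, forward
Step 1:
                   D          G          M
  I            6.473    0.01092      2.277
  C           -6.427      2.142      4.285
  E          0.04559      2.153      6.562
  solve Keq expr → x = 2.142; check Q = 9.7870e+05
Then remove 0.5422 M of G.
Step 2:
                   D          G          M
  I          0.04559      1.611      6.562
  C        -0.004178   0.001393   0.002785
  E          0.04141      1.613      6.565
  solve Keq expr → x = 0.001393; check Q = 9.7870e+05

Q₀ = 2.0875e-04; Q < K (proceeds forward)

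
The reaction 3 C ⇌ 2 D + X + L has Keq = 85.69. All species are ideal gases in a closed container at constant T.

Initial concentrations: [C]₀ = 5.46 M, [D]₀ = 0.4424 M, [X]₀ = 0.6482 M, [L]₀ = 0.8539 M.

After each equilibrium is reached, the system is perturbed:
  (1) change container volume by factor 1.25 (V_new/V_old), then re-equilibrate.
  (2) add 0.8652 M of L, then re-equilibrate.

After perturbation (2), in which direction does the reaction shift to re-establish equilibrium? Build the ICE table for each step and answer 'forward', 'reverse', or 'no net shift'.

Direction: reverse

Q₀ = 6.6553e-04 vs Keq = 85.69 ⇒ Q<K, forward
Step 1:
                    C           D           X           L
  init           5.46      0.4424      0.6482      0.8539
  Δ             -4.56        3.04        1.52        1.52
  eq           0.8998       3.483       2.168       2.374
  solve Keq expr → x = 1.52; check Q = 85.69
Then change container volume by factor 1.25 (V_new/V_old).
Step 2:
                    C           D           X           L
  init         0.7198       2.786       1.735       1.899
  Δ          -0.04341     0.02894     0.01447     0.01447
  eq           0.6764       2.815       1.749       1.914
  solve Keq expr → x = 0.01447; check Q = 85.69
Then add 0.8652 M of L.
Step 3:
                    C           D           X           L
  init         0.6764       2.815       1.749       2.779
  Δ           0.07465    -0.04976    -0.02488    -0.02488
  eq           0.7511       2.765       1.724       2.754
  solve Keq expr → x = -0.02488; check Q = 85.69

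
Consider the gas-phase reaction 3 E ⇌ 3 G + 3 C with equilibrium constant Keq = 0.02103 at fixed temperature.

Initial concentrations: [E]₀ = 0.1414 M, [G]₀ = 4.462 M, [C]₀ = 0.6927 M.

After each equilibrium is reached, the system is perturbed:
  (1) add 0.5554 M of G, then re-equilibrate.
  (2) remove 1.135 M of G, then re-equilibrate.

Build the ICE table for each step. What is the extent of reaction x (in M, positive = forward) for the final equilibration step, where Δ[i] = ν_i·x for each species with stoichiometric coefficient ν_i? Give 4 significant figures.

Q₀ = 1.0444e+04 vs Keq = 0.02103 ⇒ Q>K, reverse
Step 1:
                  E         G         C
  I          0.1414     4.462    0.6927
  C          0.6366   -0.6366   -0.6366
  E           0.778     3.825   0.05613
  solve Keq expr → x = -0.2122; check Q = 0.02103
Then add 0.5554 M of G.
Step 2:
                  E         G         C
  I           0.778     4.381   0.05613
  C        0.006624 -0.006624 -0.006624
  E          0.7846     4.374   0.04951
  solve Keq expr → x = -0.002208; check Q = 0.02103
Then remove 1.135 M of G.
Step 3:
                  E         G         C
  I          0.7846     3.239   0.04951
  C        -0.01569   0.01569   0.01569
  E          0.7689     3.255    0.0652
  solve Keq expr → x = 0.005232; check Q = 0.02103

x = 0.005232 M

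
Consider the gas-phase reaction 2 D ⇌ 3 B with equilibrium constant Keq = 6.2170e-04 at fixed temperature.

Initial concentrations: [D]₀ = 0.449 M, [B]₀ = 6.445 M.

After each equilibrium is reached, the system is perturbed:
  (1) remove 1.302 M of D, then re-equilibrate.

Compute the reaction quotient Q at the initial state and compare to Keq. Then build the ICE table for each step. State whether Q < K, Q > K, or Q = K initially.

Q₀ = 1328 vs Keq = 6.2170e-04 ⇒ Q>K, reverse
Step 1:
                  D         B
  I           0.449     6.445
  C            4.14    -6.209
  E           4.589    0.2357
  solve Keq expr → x = -2.07; check Q = 6.2170e-04
Then remove 1.302 M of D.
Step 2:
                  D         B
  I           3.287    0.2357
  C         0.03056  -0.04584
  E           3.317    0.1898
  solve Keq expr → x = -0.01528; check Q = 6.2170e-04

Q₀ = 1328; Q > K (proceeds reverse)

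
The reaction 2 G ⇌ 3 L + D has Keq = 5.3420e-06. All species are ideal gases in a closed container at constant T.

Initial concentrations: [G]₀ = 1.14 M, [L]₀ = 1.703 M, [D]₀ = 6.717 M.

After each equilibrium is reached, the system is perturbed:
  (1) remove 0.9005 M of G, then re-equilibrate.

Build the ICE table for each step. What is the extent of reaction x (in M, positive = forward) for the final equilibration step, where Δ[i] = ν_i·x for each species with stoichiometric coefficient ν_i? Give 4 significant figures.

Q₀ = 25.53 vs Keq = 5.3420e-06 ⇒ Q>K, reverse
Step 1:
                   G          L          D
  init          1.14      1.703      6.717
  Δ            1.124     -1.687    -0.5622
  eq           2.264    0.01645      6.155
  solve Keq expr → x = -0.5622; check Q = 5.3420e-06
Then remove 0.9005 M of G.
Step 2:
                   G          L          D
  init         1.364    0.01645      6.155
  Δ         0.003132  -0.004698  -0.001566
  eq           1.367    0.01175      6.153
  solve Keq expr → x = -0.001566; check Q = 5.3420e-06

x = -0.001566 M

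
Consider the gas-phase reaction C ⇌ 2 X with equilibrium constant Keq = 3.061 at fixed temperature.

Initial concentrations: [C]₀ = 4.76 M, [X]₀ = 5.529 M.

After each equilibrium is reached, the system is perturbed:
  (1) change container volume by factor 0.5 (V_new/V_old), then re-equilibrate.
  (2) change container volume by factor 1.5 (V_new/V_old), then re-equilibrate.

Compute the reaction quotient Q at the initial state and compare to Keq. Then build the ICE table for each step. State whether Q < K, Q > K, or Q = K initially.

Q₀ = 6.422 vs Keq = 3.061 ⇒ Q>K, reverse
Step 1:
                    C           X
  init           4.76       5.529
  Δ            0.7172      -1.434
  eq            5.477       4.095
  solve Keq expr → x = -0.7172; check Q = 3.061
Then change container volume by factor 0.5 (V_new/V_old).
Step 2:
                    C           X
  init          10.95       8.189
  Δ             1.062      -2.124
  eq            12.02       6.065
  solve Keq expr → x = -1.062; check Q = 3.061
Then change container volume by factor 1.5 (V_new/V_old).
Step 3:
                    C           X
  init          8.011       4.043
  Δ           -0.3929      0.7857
  eq            7.618       4.829
  solve Keq expr → x = 0.3929; check Q = 3.061

Q₀ = 6.422; Q > K (proceeds reverse)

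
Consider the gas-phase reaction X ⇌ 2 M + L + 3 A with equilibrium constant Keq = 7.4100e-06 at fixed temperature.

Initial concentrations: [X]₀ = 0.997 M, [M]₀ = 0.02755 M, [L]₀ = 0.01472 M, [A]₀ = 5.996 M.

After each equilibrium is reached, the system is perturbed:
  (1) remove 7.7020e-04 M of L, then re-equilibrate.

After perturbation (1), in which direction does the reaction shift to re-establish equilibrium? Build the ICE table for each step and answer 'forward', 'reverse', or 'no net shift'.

Direction: forward

Q₀ = 0.002416 vs Keq = 7.4100e-06 ⇒ Q>K, reverse
Step 1:
                  X         M         L         A
  I           0.997   0.02755   0.01472     5.996
  C         0.01198  -0.02396  -0.01198  -0.03594
  E           1.009   0.00359   0.00274      5.96
  solve Keq expr → x = -0.01198; check Q = 7.4100e-06
Then remove 7.7020e-04 M of L.
Step 2:
                  X         M         L         A
  I           1.009   0.00359   0.00197      5.96
  C       -2.1475e-04 4.2950e-04 2.1475e-04 6.4425e-04
  E           1.009   0.00402  0.002185     5.961
  solve Keq expr → x = 2.1475e-04; check Q = 7.4100e-06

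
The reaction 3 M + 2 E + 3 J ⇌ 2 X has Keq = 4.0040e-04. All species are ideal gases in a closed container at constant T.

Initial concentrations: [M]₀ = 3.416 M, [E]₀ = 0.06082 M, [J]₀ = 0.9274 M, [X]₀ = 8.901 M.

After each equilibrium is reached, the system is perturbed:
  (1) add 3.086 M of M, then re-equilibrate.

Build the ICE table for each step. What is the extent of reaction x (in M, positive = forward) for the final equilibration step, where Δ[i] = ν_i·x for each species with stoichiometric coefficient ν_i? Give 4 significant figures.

Q₀ = 673.6 vs Keq = 4.0040e-04 ⇒ Q>K, reverse
Step 1:
                   M          E          J          X
  Initial      3.416    0.06082     0.9274      8.901
  Change       3.278      2.186      3.278     -2.186
  Equil        6.694      2.246      4.206      6.715
  solve Keq expr → x = -1.093; check Q = 4.0040e-04
Then add 3.086 M of M.
Step 2:
                   M          E          J          X
  Initial       9.78      2.246      4.206      6.715
  Change     -0.5892    -0.3928    -0.5892     0.3928
  Equil        9.191      1.854      3.617      7.108
  solve Keq expr → x = 0.1964; check Q = 4.0040e-04

x = 0.1964 M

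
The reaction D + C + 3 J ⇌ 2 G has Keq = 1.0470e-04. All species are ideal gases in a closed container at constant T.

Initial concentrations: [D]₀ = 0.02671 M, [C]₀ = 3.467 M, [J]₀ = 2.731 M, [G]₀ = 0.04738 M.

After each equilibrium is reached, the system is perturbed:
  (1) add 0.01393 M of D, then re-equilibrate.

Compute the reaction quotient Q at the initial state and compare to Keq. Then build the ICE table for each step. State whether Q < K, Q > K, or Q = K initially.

Q₀ = 0.00119; Q > K (proceeds reverse)

Q₀ = 0.00119 vs Keq = 1.0470e-04 ⇒ Q>K, reverse
Step 1:
                    D           C           J           G
  init        0.02671       3.467       2.731     0.04738
  Δ           0.01471     0.01471     0.04412    -0.02942
  eq          0.04142       3.482       2.775     0.01796
  solve Keq expr → x = -0.01471; check Q = 1.0470e-04
Then add 0.01393 M of D.
Step 2:
                    D           C           J           G
  init        0.05535       3.482       2.775     0.01796
  Δ         -0.001259   -0.001259   -0.003778    0.002519
  eq          0.05409        3.48       2.771     0.02048
  solve Keq expr → x = 0.001259; check Q = 1.0470e-04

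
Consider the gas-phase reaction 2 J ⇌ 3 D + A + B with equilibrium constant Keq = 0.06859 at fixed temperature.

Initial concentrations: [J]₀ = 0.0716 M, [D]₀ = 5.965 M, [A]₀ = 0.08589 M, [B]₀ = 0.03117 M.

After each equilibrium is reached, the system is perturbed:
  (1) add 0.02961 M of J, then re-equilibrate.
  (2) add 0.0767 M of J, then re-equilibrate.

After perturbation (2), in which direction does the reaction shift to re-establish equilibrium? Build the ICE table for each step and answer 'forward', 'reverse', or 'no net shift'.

Q₀ = 110.8 vs Keq = 0.06859 ⇒ Q>K, reverse
Step 1:
                  J         D         A         B
  Initial    0.0716     5.965   0.08589   0.03117
  Change    0.06212  -0.09318  -0.03106  -0.03106
  Equil      0.1337     5.872   0.05483 1.1049e-04
  solve Keq expr → x = -0.03106; check Q = 0.06859
Then add 0.02961 M of J.
Step 2:
                  J         D         A         B
  Initial    0.1633     5.872   0.05483 1.1049e-04
  Change  -1.0791e-04 1.6187e-04 5.3955e-05 5.3955e-05
  Equil      0.1632     5.872   0.05488 1.6444e-04
  solve Keq expr → x = 5.3955e-05; check Q = 0.06859
Then add 0.0767 M of J.
Step 3:
                  J         D         A         B
  Initial    0.2399     5.872   0.05488 1.6444e-04
  Change  -3.7686e-04 5.6529e-04 1.8843e-04 1.8843e-04
  Equil      0.2395     5.873   0.05507 3.5287e-04
  solve Keq expr → x = 1.8843e-04; check Q = 0.06859

Direction: forward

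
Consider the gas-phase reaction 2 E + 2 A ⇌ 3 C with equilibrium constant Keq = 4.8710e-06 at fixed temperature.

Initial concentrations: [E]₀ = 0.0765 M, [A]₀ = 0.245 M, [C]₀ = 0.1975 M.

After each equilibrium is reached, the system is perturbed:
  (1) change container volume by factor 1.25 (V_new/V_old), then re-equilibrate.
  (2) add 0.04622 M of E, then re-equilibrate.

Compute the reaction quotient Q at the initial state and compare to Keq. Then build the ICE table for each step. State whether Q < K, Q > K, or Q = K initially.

Q₀ = 21.93 vs Keq = 4.8710e-06 ⇒ Q>K, reverse
Step 1:
                   E          A          C
  Initial     0.0765      0.245     0.1975
  Change      0.1296     0.1296    -0.1944
  Equil       0.2061     0.3746   0.003074
  solve Keq expr → x = -0.06481; check Q = 4.8710e-06
Then change container volume by factor 1.25 (V_new/V_old).
Step 2:
                   E          A          C
  Initial     0.1649     0.2997   0.002459
  Change  1.1640e-04 1.1640e-04 -1.7460e-04
  Equil        0.165     0.2998   0.002284
  solve Keq expr → x = -5.8201e-05; check Q = 4.8710e-06
Then add 0.04622 M of E.
Step 3:
                   E          A          C
  Initial     0.2112     0.2998   0.002284
  Change  -2.6993e-04 -2.6993e-04 4.0490e-04
  Equil        0.211     0.2995   0.002689
  solve Keq expr → x = 1.3497e-04; check Q = 4.8710e-06

Q₀ = 21.93; Q > K (proceeds reverse)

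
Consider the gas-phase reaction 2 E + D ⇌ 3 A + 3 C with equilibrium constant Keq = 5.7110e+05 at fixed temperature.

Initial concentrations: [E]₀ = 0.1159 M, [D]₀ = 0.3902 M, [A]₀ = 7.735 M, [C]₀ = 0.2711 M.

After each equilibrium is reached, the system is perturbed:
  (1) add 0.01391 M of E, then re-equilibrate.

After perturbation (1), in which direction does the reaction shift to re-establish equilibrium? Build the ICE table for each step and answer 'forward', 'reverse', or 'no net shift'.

Q₀ = 1759 vs Keq = 5.7110e+05 ⇒ Q<K, forward
Step 1:
                   E          D          A          C
  Initial     0.1159     0.3902      7.735     0.2711
  Change      -0.102     -0.051      0.153      0.153
  Equil       0.0139     0.3392      7.888     0.4241
  solve Keq expr → x = 0.051; check Q = 5.7110e+05
Then add 0.01391 M of E.
Step 2:
                   E          D          A          C
  Initial    0.02781     0.3392      7.888     0.4241
  Change    -0.01276  -0.006381    0.01914    0.01914
  Equil      0.01505     0.3328      7.907     0.4432
  solve Keq expr → x = 0.006381; check Q = 5.7110e+05

Direction: forward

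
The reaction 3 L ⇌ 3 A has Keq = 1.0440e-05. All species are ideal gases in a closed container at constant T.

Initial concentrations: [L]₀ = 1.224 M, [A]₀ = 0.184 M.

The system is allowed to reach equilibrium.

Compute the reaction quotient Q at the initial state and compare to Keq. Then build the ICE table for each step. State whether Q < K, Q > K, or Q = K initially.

Q₀ = 0.003397 vs Keq = 1.0440e-05 ⇒ Q>K, reverse
Step 1:
                  L         A
  init        1.224     0.184
  Δ          0.1539   -0.1539
  eq          1.378   0.03011
  solve Keq expr → x = -0.0513; check Q = 1.0440e-05

Q₀ = 0.003397; Q > K (proceeds reverse)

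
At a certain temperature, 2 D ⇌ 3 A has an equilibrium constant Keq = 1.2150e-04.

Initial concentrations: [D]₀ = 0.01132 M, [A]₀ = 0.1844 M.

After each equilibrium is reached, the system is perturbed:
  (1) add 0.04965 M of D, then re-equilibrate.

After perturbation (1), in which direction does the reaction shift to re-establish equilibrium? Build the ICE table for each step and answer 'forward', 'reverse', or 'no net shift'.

Direction: forward

Q₀ = 48.93 vs Keq = 1.2150e-04 ⇒ Q>K, reverse
Step 1:
                    D           A
  Initial     0.01132      0.1844
  Change       0.1146      -0.172
  Equil         0.126     0.01245
  solve Keq expr → x = -0.05732; check Q = 1.2150e-04
Then add 0.04965 M of D.
Step 2:
                    D           A
  Initial      0.1756     0.01245
  Change     -0.00198    0.002969
  Equil        0.1736     0.01541
  solve Keq expr → x = 9.8982e-04; check Q = 1.2150e-04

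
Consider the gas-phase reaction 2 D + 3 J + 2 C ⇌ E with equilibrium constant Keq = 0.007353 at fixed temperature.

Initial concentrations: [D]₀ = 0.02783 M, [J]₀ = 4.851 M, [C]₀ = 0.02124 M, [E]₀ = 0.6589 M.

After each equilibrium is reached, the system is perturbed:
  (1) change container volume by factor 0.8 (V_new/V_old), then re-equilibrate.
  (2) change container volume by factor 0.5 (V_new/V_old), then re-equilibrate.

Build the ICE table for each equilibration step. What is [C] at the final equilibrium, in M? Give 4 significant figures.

[C]_eq = 0.5393 M

Q₀ = 1.6519e+04 vs Keq = 0.007353 ⇒ Q>K, reverse
Step 1:
                  D         J         C         E
  init      0.02783     4.851   0.02124    0.6589
  Δ          0.6627    0.9941    0.6627   -0.3314
  eq         0.6905     5.845     0.684    0.3275
  solve Keq expr → x = -0.3314; check Q = 0.007353
Then change container volume by factor 0.8 (V_new/V_old).
Step 2:
                  D         J         C         E
  init       0.8632     7.306    0.8549    0.4094
  Δ         -0.1914   -0.2872   -0.1914   0.09572
  eq         0.6717     7.019    0.6635    0.5051
  solve Keq expr → x = 0.09572; check Q = 0.007353
Then change container volume by factor 0.5 (V_new/V_old).
Step 3:
                  D         J         C         E
  init        1.343     14.04     1.327      1.01
  Δ         -0.7877    -1.182   -0.7877    0.3938
  eq         0.5558     12.86    0.5393     1.404
  solve Keq expr → x = 0.3938; check Q = 0.007353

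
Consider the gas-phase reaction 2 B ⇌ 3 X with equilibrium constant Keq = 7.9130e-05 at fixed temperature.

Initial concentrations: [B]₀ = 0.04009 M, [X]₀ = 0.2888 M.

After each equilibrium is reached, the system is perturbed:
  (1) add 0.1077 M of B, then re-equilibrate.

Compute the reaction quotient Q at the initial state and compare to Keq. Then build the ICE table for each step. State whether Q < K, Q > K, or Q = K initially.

Q₀ = 14.99 vs Keq = 7.9130e-05 ⇒ Q>K, reverse
Step 1:
                    B           X
  I           0.04009      0.2888
  C             0.182     -0.2731
  E            0.2221     0.01575
  solve Keq expr → x = -0.09102; check Q = 7.9130e-05
Then add 0.1077 M of B.
Step 2:
                    B           X
  I            0.3298     0.01575
  C          -0.00308     0.00462
  E            0.3267     0.02037
  solve Keq expr → x = 0.00154; check Q = 7.9130e-05

Q₀ = 14.99; Q > K (proceeds reverse)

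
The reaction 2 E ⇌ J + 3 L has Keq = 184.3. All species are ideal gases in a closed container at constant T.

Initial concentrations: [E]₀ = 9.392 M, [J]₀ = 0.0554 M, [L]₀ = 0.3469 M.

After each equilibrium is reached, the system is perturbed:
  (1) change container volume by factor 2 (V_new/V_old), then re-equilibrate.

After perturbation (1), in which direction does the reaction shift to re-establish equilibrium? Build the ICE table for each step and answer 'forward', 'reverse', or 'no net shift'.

Direction: forward

Q₀ = 2.6218e-05 vs Keq = 184.3 ⇒ Q<K, forward
Step 1:
                    E           J           L
  I             9.392      0.0554      0.3469
  C            -5.868       2.934       8.802
  E             3.524       2.989       9.149
  solve Keq expr → x = 2.934; check Q = 184.3
Then change container volume by factor 2 (V_new/V_old).
Step 2:
                    E           J           L
  I             1.762       1.495       4.574
  C           -0.5397      0.2699      0.8096
  E             1.222       1.765       5.384
  solve Keq expr → x = 0.2699; check Q = 184.3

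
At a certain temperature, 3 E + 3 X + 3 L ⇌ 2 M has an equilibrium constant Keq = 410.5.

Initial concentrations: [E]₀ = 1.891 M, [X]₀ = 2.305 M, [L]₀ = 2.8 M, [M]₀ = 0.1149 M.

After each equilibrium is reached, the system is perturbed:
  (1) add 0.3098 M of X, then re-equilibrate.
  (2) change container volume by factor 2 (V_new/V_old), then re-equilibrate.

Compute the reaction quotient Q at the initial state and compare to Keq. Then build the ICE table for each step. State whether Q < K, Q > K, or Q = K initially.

Q₀ = 7.2624e-06 vs Keq = 410.5 ⇒ Q<K, forward
Step 1:
                   E          X          L          M
  I            1.891      2.305        2.8     0.1149
  C           -1.674     -1.674     -1.674      1.116
  E           0.2173     0.6313      1.126      1.231
  solve Keq expr → x = 0.5579; check Q = 410.5
Then add 0.3098 M of X.
Step 2:
                   E          X          L          M
  I           0.2173     0.9411      1.126      1.231
  C         -0.05237   -0.05237   -0.05237    0.03491
  E           0.1649     0.8887      1.074      1.266
  solve Keq expr → x = 0.01746; check Q = 410.5
Then change container volume by factor 2 (V_new/V_old).
Step 3:
                   E          X          L          M
  I          0.08247     0.4444      0.537     0.6328
  C           0.1415     0.1415     0.1415   -0.09436
  E            0.224     0.5859     0.6785     0.5384
  solve Keq expr → x = -0.04718; check Q = 410.5

Q₀ = 7.2624e-06; Q < K (proceeds forward)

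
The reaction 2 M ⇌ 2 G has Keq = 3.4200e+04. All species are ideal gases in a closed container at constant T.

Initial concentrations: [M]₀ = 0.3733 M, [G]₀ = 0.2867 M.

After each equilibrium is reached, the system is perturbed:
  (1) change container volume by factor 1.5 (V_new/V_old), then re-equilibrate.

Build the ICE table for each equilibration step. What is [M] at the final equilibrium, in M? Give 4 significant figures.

[M]_eq = 0.002366 M

Q₀ = 0.5898 vs Keq = 3.4200e+04 ⇒ Q<K, forward
Step 1:
                    M           G
  Initial      0.3733      0.2867
  Change      -0.3698      0.3698
  Equil       0.00355      0.6565
  solve Keq expr → x = 0.1849; check Q = 3.4200e+04
Then change container volume by factor 1.5 (V_new/V_old).
Step 2:
                    M           G
  Initial    0.002366      0.4376
  Change            0           0
  Equil      0.002366      0.4376
  solve Keq expr → x = 0; check Q = 3.4200e+04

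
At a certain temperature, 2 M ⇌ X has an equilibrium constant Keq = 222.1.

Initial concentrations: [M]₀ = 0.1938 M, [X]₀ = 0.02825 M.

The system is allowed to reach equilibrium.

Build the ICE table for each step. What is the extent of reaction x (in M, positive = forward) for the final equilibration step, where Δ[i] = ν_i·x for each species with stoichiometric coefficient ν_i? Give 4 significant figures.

Q₀ = 0.7522 vs Keq = 222.1 ⇒ Q<K, forward
Step 1:
                   M          X
  Initial     0.1938    0.02825
  Change     -0.1712    0.08558
  Equil      0.02264     0.1138
  solve Keq expr → x = 0.08558; check Q = 222.1

x = 0.08558 M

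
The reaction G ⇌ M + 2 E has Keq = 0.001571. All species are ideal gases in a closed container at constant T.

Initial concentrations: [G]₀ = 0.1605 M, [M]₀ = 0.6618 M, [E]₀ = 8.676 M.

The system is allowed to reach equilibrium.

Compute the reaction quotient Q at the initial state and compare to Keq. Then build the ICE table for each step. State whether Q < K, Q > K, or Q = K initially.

Q₀ = 310.4; Q > K (proceeds reverse)

Q₀ = 310.4 vs Keq = 0.001571 ⇒ Q>K, reverse
Step 1:
                  G         M         E
  init       0.1605    0.6618     8.676
  Δ          0.6618   -0.6618    -1.324
  eq         0.8223 2.3896e-05     7.352
  solve Keq expr → x = -0.6618; check Q = 0.001571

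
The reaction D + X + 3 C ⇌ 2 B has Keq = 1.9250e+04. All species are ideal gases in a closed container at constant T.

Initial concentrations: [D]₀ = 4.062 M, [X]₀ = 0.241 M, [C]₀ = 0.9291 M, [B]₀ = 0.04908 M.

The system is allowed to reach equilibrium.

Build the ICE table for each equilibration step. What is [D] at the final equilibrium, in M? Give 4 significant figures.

Q₀ = 0.003068 vs Keq = 1.9250e+04 ⇒ Q<K, forward
Step 1:
                   D          X          C          B
  init         4.062      0.241     0.9291    0.04908
  Δ          -0.2406    -0.2406    -0.7217     0.4811
  eq           3.821 4.2848e-04     0.2074     0.5302
  solve Keq expr → x = 0.2406; check Q = 1.9250e+04

[D]_eq = 3.821 M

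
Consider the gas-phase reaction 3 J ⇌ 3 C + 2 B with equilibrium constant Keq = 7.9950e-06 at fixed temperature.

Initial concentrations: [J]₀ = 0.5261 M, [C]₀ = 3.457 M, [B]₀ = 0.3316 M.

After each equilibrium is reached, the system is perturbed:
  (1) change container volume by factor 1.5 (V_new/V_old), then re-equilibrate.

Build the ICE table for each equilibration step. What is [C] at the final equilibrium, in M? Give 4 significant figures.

Q₀ = 31.2 vs Keq = 7.9950e-06 ⇒ Q>K, reverse
Step 1:
                    J           C           B
  Initial      0.5261       3.457      0.3316
  Change       0.4965     -0.4965      -0.331
  Equil         1.023        2.96  5.7406e-04
  solve Keq expr → x = -0.1655; check Q = 7.9950e-06
Then change container volume by factor 1.5 (V_new/V_old).
Step 2:
                    J           C           B
  Initial      0.6818       1.974  3.8270e-04
  Change  -2.8630e-04  2.8630e-04  1.9087e-04
  Equil        0.6815       1.974  5.7357e-04
  solve Keq expr → x = 9.5433e-05; check Q = 7.9950e-06

[C]_eq = 1.974 M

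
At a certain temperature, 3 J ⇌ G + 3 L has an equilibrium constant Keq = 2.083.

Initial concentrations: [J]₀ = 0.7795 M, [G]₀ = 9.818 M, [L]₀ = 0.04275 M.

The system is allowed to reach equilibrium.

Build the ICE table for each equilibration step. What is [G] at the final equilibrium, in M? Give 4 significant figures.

Q₀ = 0.00162 vs Keq = 2.083 ⇒ Q<K, forward
Step 1:
                   J          G          L
  Initial     0.7795      9.818    0.04275
  Change     -0.2639    0.08796     0.2639
  Equil       0.5156      9.906     0.3066
  solve Keq expr → x = 0.08796; check Q = 2.083

[G]_eq = 9.906 M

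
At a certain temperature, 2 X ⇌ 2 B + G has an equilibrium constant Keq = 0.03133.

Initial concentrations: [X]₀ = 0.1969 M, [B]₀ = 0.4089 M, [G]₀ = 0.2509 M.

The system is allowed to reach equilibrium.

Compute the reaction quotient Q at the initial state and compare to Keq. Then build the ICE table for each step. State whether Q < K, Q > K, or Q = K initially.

Q₀ = 1.082; Q > K (proceeds reverse)

Q₀ = 1.082 vs Keq = 0.03133 ⇒ Q>K, reverse
Step 1:
                  X         B         G
  I          0.1969    0.4089    0.2509
  C          0.2158   -0.2158   -0.1079
  E          0.4127    0.1931     0.143
  solve Keq expr → x = -0.1079; check Q = 0.03133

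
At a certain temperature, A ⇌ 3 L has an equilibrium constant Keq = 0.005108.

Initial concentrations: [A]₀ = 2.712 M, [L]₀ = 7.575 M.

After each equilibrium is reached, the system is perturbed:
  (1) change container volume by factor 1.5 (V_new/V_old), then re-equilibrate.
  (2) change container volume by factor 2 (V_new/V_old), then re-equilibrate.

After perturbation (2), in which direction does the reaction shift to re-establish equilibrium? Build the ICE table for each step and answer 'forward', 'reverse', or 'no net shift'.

Q₀ = 160.3 vs Keq = 0.005108 ⇒ Q>K, reverse
Step 1:
                  A         L
  init        2.712     7.575
  Δ           2.426    -7.278
  eq          5.138    0.2972
  solve Keq expr → x = -2.426; check Q = 0.005108
Then change container volume by factor 1.5 (V_new/V_old).
Step 2:
                  A         L
  init        3.425    0.1981
  Δ        -0.02033   0.06098
  eq          3.405    0.2591
  solve Keq expr → x = 0.02033; check Q = 0.005108
Then change container volume by factor 2 (V_new/V_old).
Step 3:
                  A         L
  init        1.702    0.1295
  Δ        -0.02503   0.07508
  eq          1.677    0.2046
  solve Keq expr → x = 0.02503; check Q = 0.005108

Direction: forward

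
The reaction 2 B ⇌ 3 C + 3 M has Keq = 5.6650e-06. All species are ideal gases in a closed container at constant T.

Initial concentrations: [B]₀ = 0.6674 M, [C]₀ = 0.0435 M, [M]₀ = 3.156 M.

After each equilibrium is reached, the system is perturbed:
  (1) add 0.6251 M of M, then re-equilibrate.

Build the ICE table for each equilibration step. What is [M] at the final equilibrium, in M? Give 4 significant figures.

Q₀ = 0.005809 vs Keq = 5.6650e-06 ⇒ Q>K, reverse
Step 1:
                    B           C           M
  I            0.6674      0.0435       3.156
  C           0.02601    -0.03902    -0.03902
  E            0.6934    0.004481       3.117
  solve Keq expr → x = -0.01301; check Q = 5.6650e-06
Then add 0.6251 M of M.
Step 2:
                    B           C           M
  I            0.6934    0.004481       3.742
  C        4.9728e-04 -7.4592e-04 -7.4592e-04
  E            0.6939    0.003735       3.741
  solve Keq expr → x = -2.4864e-04; check Q = 5.6650e-06

[M]_eq = 3.741 M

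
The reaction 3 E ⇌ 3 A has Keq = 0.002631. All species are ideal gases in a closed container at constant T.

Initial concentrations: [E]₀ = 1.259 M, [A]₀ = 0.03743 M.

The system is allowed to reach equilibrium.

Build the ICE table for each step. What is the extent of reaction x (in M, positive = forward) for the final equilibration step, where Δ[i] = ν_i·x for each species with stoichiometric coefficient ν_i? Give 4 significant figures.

Q₀ = 2.6277e-05 vs Keq = 0.002631 ⇒ Q<K, forward
Step 1:
                  E         A
  init        1.259   0.03743
  Δ         -0.1198    0.1198
  eq          1.139    0.1573
  solve Keq expr → x = 0.03994; check Q = 0.002631

x = 0.03994 M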